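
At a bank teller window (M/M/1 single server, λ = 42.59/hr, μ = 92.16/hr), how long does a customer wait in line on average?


ρ = 42.59/92.16 = 0.4621
Wq = ρ/(μ−λ) = 0.4621/(92.16 − 42.59) = 0.4621/49.57 = 0.009323 hr

Final: 0.009323 hr


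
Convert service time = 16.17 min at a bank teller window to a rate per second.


μ = 1/(service time) in consistent units.
1 second = 0.0166667 min, so μ = 0.0166667/16.17 = 0.001031 per second

Final: 0.001031 /sec


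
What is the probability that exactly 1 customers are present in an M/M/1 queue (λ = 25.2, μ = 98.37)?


ρ = 25.2/98.37 = 0.2562
P_n = (1−ρ)·ρ^n = (1 − 0.2562)·0.2562^1 = 0.7438·0.256176 = 0.190550

Final: 0.190550


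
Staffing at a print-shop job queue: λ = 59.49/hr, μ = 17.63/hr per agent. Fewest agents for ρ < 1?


Stability requires cμ > λ ⇔ c > λ/μ.
λ/μ = 59.49/17.63 = 3.3744
Minimum integer c = ⌊3.3744⌋ + 1 = 4
Check: 4·17.63 = 70.52 > 59.49, while 3·17.63 = 52.89 ≤ 59.49

Final: 4 servers


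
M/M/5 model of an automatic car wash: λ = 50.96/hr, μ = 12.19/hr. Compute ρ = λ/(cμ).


ρ = λ/(cμ) = 50.96/(5·12.19) = 50.96/60.95 = 0.8361

Final: 0.8361


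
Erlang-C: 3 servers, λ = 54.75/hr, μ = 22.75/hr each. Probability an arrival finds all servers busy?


a = λ/μ = 2.4066; ρ = a/3 = 0.8022
P₀ = 0.055412 (from M/M/c formula)
C(c,a) = [a^c/(c!(1−ρ))]·P₀ = [13.93825/(6·0.1978)]·0.055412
= 11.74426·0.055412 = 0.650771

Final: 0.650771


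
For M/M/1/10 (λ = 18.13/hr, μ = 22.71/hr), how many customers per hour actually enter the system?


ρ = 0.7983; P_K = (1−ρ)ρ^10/(1−ρ^11) = 0.023149
λ_eff = λ(1 − P_K) = 18.13·(1 − 0.023149) = 18.13·0.976851 = 17.7103 /hr

Final: 17.7103 /hr


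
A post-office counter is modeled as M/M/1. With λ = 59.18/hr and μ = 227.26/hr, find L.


ρ = λ/μ = 59.18/227.26 = 0.2604
L = ρ/(1−ρ) = 0.2604/(1 − 0.2604) = 0.2604/0.7396 = 0.3521

Final: 0.3521


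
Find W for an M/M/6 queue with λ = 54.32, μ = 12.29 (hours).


a = 4.4199; ρ = 0.7366; P₀ = 0.010116
Lq = P₀·a^c·ρ/(c!(1−ρ)²) = 1.11250
Wq = Lq/λ = 1.11250/54.32 = 0.02048 hr
W = Wq + 1/μ = 0.02048 + 0.08137 = 0.10185 hr

Final: 0.10185 hr


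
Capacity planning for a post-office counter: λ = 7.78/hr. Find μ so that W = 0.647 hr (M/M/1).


W = 1/(μ−λ) ⇒ μ − λ = 1/W = 1/0.647 = 1.5456
μ = λ + 1/W = 7.78 + 1.5456 = 9.3256 per hr

Final: 9.3256 /hr


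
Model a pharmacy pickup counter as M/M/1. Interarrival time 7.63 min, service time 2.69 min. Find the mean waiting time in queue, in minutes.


λ = 60/7.63 = 7.8637 /hr
μ = 60/2.69 = 22.3048 /hr
ρ = λ/μ = 7.8637/22.3048 = 0.3526
Wq = ρ/(μ−λ) = 0.3526/(22.3048−7.8637) = 0.02441 hr
In minutes: 0.02441·60 = 1.465 min

Final: 1.465 min


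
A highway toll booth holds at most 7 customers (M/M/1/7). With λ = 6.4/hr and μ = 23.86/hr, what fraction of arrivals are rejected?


ρ = λ/μ = 6.4/23.86 = 0.2682
P_K = (1−ρ)ρ^K/(1−ρ^(K+1)) = (0.7318·0.00009990)/(1 − 0.00002680)
= 0.00007310/0.999973 = 0.00007311

Final: 0.00007311


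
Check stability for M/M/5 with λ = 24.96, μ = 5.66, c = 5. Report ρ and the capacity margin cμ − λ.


Total capacity cμ = 5·5.66 = 28.30/hr
ρ = λ/(cμ) = 24.96/28.30 = 0.8820
Stable ⇔ ρ < 1: YES
Spare capacity = cμ − λ = 28.30 − 24.96 = 3.34/hr

Final: ρ = 0.8820; stable; margin = 3.34/hr


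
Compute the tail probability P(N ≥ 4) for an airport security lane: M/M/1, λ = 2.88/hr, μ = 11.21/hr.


ρ = 2.88/11.21 = 0.2569
P(N ≥ n) = ρ^n = 0.2569^4 = 0.004357

Final: 0.004357


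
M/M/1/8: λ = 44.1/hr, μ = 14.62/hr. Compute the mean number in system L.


ρ = 44.1/14.62 = 3.0164
L = ρ[1 − (K+1)ρ^K + Kρ^(K+1)] / [(1−ρ)(1−ρ^(K+1))]
Numerator: 3.0164·(1 − 9·6853.773291 + 8·20673.830516) = 312825.505254
Denominator: (-2.0164)·(-20672.830516) = 41685.023503
L = 312825.505254/41685.023503 = 7.5045

Final: 7.5045


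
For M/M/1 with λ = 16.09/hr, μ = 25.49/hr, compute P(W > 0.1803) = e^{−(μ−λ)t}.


W ~ Exponential(μ−λ) for M/M/1.
μ − λ = 25.49 − 16.09 = 9.4000
P(W > t) = e^{−(μ−λ)t} = e^{−1.6948} = 0.183632

Final: 0.183632


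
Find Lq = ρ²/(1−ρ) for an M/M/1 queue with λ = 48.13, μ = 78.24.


ρ = 48.13/78.24 = 0.6152
Lq = ρ²/(1−ρ) = 0.3784/0.3848 = 0.9833

Final: 0.9833


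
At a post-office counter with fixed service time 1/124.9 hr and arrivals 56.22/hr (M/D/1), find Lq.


ρ = 56.22/124.9 = 0.4501
M/D/1: Lq = ρ²/(2(1−ρ)) = 0.2026/(2·0.5499) = 0.18423

Final: 0.18423


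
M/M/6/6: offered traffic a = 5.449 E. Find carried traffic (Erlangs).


B(6,5.449) = 0.225278 (Erlang-B)
Carried load = a(1 − B) = 5.449·(1 − 0.225278) = 5.449·0.774722 = 4.2215 E

Final: 4.2215 Erlangs


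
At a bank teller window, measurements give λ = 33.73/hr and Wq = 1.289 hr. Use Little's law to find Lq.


Lq = λWq = 33.73·1.289 = 43.4780

Final: 43.4780


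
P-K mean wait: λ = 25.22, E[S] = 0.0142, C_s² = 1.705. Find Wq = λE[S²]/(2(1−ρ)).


ρ = λ·E[S] = 25.22·0.0142 = 0.3581
E[S²] = E[S]²(1+C_s²) = 0.0142²·(1+1.705) = 0.0005454
Wq = λ·E[S²]/(2(1−ρ)) = 25.22·0.0005454/(2·0.6419) = 0.01072 hr

Final: 0.01072 hr


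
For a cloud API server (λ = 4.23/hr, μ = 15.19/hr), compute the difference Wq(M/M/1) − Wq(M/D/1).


ρ = 4.23/15.19 = 0.2785
Wq(M/M/1) = ρ/(μ−λ) = 0.2785/10.96 = 0.02541 hr
Wq(M/D/1) = ρ/(2(μ−λ)) = 0.01270 hr
Savings = 0.02541 − 0.01270 = 0.01270 hr

Final: 0.01270 hr


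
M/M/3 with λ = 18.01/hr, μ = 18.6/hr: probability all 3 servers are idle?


a = λ/μ = 18.01/18.6 = 0.9683; ρ = a/c = 0.3228
Σ_{k=0}^{2} a^k/k! (terms k=0..2) = 1.00000 + 0.96828 + 0.46878 = 2.43706
Tail: a^3/(3!(1−ρ)) = 0.90783/(6·0.6772) = 0.22341
P₀ = 1/(2.43706 + 0.22341) = 1/2.66048 = 0.375873

Final: 0.375873


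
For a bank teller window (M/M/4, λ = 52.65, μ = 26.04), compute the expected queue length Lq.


a = λ/μ = 2.0219; ρ = a/4 = 0.5055
P₀ = 0.127363
Lq = P₀·a^c·ρ / (c!·(1−ρ)²) = 0.127363·16.71204·0.5055/(24·0.24456)
= 0.18331

Final: 0.18331


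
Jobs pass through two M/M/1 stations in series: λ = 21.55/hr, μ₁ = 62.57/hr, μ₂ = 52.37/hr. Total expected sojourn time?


Each node sees arrival rate λ = 21.55/hr (tandem ⇒ throughput preserved).
W₁ = 1/(μ₁−λ) = 1/(62.57−21.55) = 0.02438 hr
W₂ = 1/(μ₂−λ) = 1/(52.37−21.55) = 0.03245 hr
W_total = W₁ + W₂ = 0.02438 + 0.03245 = 0.05682 hr

Final: 0.05682 hr


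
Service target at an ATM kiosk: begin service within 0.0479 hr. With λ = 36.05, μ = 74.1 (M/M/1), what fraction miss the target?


ρ = 36.05/74.1 = 0.4865
P(Wq > t) = ρ·e^{−(μ−λ)t} = 0.4865·e^{−1.8226}
= 0.4865·0.161606 = 0.078622

Final: 0.078622


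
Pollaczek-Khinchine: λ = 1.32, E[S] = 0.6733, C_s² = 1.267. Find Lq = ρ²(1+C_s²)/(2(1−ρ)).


ρ = λ·E[S] = 1.32·0.6733 = 0.8888
Lq = ρ²(1+C_s²)/(2(1−ρ)) = 0.7899·(1+1.267)/(2·0.1112)
= 0.7899·2.2670/0.2225 = 8.04841

Final: 8.04841


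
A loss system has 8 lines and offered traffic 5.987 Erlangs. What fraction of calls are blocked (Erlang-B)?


B(c,a) = (a^c/c!) / Σ_{k=0}^{c} a^k/k!
a^8/8! = 40.940538
Σ terms (k=0..8): 1.00000 + 5.98700 + 17.92208 + 35.76651 + 53.53352 + 64.10104 + 63.96215 + 54.70591 + 40.94054 = 337.918746
B = 40.940538/337.918746 = 0.121155

Final: 0.121155


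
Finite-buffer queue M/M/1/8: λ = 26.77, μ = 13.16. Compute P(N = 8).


ρ = λ/μ = 26.77/13.16 = 2.0342
P_K = (1−ρ)ρ^K/(1−ρ^(K+1)) = (-1.0342·293.183723)/(1 − 596.392725)
= -303.209002/-595.392725 = 0.509259

Final: 0.509259


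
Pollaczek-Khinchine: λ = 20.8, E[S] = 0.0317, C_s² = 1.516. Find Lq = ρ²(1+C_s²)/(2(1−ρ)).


ρ = λ·E[S] = 20.8·0.0317 = 0.6594
Lq = ρ²(1+C_s²)/(2(1−ρ)) = 0.4348·(1+1.516)/(2·0.3406)
= 0.4348·2.5160/0.6813 = 1.60557

Final: 1.60557


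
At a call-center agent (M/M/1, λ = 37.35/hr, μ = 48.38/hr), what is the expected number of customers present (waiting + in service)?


ρ = λ/μ = 37.35/48.38 = 0.7720
L = ρ/(1−ρ) = 0.7720/(1 − 0.7720) = 0.7720/0.2280 = 3.3862

Final: 3.3862


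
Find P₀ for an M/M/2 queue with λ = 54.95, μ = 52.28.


a = λ/μ = 54.95/52.28 = 1.0511; ρ = a/c = 0.5255
Σ_{k=0}^{1} a^k/k! (terms k=0..1) = 1.00000 + 1.05107 = 2.05107
Tail: a^2/(2!(1−ρ)) = 1.10475/(2·0.4745) = 1.16421
P₀ = 1/(2.05107 + 1.16421) = 1/3.21528 = 0.311015

Final: 0.311015


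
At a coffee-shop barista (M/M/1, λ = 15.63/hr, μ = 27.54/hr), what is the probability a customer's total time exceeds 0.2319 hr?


W ~ Exponential(μ−λ) for M/M/1.
μ − λ = 27.54 − 15.63 = 11.9100
P(W > t) = e^{−(μ−λ)t} = e^{−2.7619} = 0.063170

Final: 0.063170


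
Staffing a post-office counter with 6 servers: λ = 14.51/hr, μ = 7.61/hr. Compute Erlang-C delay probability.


a = λ/μ = 1.9067; ρ = a/6 = 0.3178
P₀ = 0.148405 (from M/M/c formula)
C(c,a) = [a^c/(c!(1−ρ))]·P₀ = [48.05035/(720·0.6822)]·0.148405
= 0.09782·0.148405 = 0.014517

Final: 0.014517


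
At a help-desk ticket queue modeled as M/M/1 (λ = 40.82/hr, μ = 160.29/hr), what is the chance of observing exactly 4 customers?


ρ = 40.82/160.29 = 0.2547
P_n = (1−ρ)·ρ^n = (1 − 0.2547)·0.2547^4 = 0.7453·0.004206 = 0.003135

Final: 0.003135


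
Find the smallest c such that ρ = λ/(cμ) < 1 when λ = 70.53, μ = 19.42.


Stability requires cμ > λ ⇔ c > λ/μ.
λ/μ = 70.53/19.42 = 3.6318
Minimum integer c = ⌊3.6318⌋ + 1 = 4
Check: 4·19.42 = 77.68 > 70.53, while 3·19.42 = 58.26 ≤ 70.53

Final: 4 servers


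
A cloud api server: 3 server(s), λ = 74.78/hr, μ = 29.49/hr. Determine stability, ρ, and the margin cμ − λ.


Total capacity cμ = 3·29.49 = 88.47/hr
ρ = λ/(cμ) = 74.78/88.47 = 0.8453
Stable ⇔ ρ < 1: YES
Spare capacity = cμ − λ = 88.47 − 74.78 = 13.69/hr

Final: ρ = 0.8453; stable; margin = 13.69/hr


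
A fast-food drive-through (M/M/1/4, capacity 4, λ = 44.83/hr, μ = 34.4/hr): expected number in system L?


ρ = 44.83/34.4 = 1.3032
L = ρ[1 − (K+1)ρ^K + Kρ^(K+1)] / [(1−ρ)(1−ρ^(K+1))]
Numerator: 1.3032·(1 − 5·2.884305 + 4·3.758820) = 2.103040
Denominator: (-0.3032)·(-2.758820) = 0.836468
L = 2.103040/0.836468 = 2.5142

Final: 2.5142


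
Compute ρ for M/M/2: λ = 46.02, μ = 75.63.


ρ = λ/(cμ) = 46.02/(2·75.63) = 46.02/151.26 = 0.3042

Final: 0.3042


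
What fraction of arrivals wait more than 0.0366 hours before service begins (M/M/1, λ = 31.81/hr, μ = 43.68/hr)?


ρ = 31.81/43.68 = 0.7283
P(Wq > t) = ρ·e^{−(μ−λ)t} = 0.7283·e^{−0.4344}
= 0.7283·0.647626 = 0.471634

Final: 0.471634


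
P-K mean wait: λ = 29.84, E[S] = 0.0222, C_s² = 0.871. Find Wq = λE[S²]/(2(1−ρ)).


ρ = λ·E[S] = 29.84·0.0222 = 0.6624
E[S²] = E[S]²(1+C_s²) = 0.0222²·(1+0.871) = 0.0009221
Wq = λ·E[S²]/(2(1−ρ)) = 29.84·0.0009221/(2·0.3376) = 0.04076 hr

Final: 0.04076 hr


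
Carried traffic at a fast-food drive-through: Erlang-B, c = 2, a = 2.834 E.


B(2,2.834) = 0.511579 (Erlang-B)
Carried load = a(1 − B) = 2.834·(1 − 0.511579) = 2.834·0.488421 = 1.3842 E

Final: 1.3842 Erlangs


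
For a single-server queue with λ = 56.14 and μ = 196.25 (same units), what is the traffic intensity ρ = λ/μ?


ρ = λ/μ = 56.14/196.25 = 0.2861

Final: 0.2861


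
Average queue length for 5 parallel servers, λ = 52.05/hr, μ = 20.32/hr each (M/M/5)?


a = λ/μ = 2.5615; ρ = a/5 = 0.5123
P₀ = 0.075067
Lq = P₀·a^c·ρ / (c!·(1−ρ)²) = 0.075067·110.27705·0.5123/(120·0.23785)
= 0.14859

Final: 0.14859


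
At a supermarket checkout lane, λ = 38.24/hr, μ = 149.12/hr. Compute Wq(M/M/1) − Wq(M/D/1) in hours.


ρ = 38.24/149.12 = 0.2564
Wq(M/M/1) = ρ/(μ−λ) = 0.2564/110.88 = 0.002313 hr
Wq(M/D/1) = ρ/(2(μ−λ)) = 0.001156 hr
Savings = 0.002313 − 0.001156 = 0.001156 hr

Final: 0.001156 hr


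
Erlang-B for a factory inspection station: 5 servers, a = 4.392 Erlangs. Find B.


B(c,a) = (a^c/c!) / Σ_{k=0}^{c} a^k/k!
a^5/5! = 13.618536
Σ terms (k=0..5): 1.00000 + 4.39200 + 9.64483 + 14.12003 + 15.50380 + 13.61854 = 58.279199
B = 13.618536/58.279199 = 0.233677

Final: 0.233677


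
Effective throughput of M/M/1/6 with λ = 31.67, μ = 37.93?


ρ = 0.8350; P_K = (1−ρ)ρ^6/(1−ρ^7) = 0.077985
λ_eff = λ(1 − P_K) = 31.67·(1 − 0.077985) = 31.67·0.922015 = 29.2002 /hr

Final: 29.2002 /hr


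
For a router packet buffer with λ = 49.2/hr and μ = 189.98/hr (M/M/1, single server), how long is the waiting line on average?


ρ = 49.2/189.98 = 0.2590
Lq = ρ²/(1−ρ) = 0.06707/0.7410 = 0.09051

Final: 0.09051


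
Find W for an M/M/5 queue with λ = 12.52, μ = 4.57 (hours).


a = 2.7396; ρ = 0.5479; P₀ = 0.062069
Lq = P₀·a^c·ρ/(c!(1−ρ)²) = 0.21400
Wq = Lq/λ = 0.21400/12.52 = 0.01709 hr
W = Wq + 1/μ = 0.01709 + 0.21882 = 0.23591 hr

Final: 0.23591 hr


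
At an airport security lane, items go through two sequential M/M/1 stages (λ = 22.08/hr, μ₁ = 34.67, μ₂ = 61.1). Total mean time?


Each node sees arrival rate λ = 22.08/hr (tandem ⇒ throughput preserved).
W₁ = 1/(μ₁−λ) = 1/(34.67−22.08) = 0.07943 hr
W₂ = 1/(μ₂−λ) = 1/(61.1−22.08) = 0.02563 hr
W_total = W₁ + W₂ = 0.07943 + 0.02563 = 0.10506 hr

Final: 0.10506 hr


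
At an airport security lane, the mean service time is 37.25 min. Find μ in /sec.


μ = 1/(service time) in consistent units.
1 second = 0.0166667 min, so μ = 0.0166667/37.25 = 0.0004474 per second

Final: 0.0004474 /sec


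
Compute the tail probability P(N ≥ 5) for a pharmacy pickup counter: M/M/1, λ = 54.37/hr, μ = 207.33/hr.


ρ = 54.37/207.33 = 0.2622
P(N ≥ n) = ρ^n = 0.2622^5 = 0.001240

Final: 0.001240


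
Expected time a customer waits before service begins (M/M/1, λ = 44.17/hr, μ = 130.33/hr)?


ρ = 44.17/130.33 = 0.3389
Wq = ρ/(μ−λ) = 0.3389/(130.33 − 44.17) = 0.3389/86.16 = 0.003933 hr

Final: 0.003933 hr


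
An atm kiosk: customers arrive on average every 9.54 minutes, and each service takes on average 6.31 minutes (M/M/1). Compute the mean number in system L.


λ = 60/9.54 = 6.2893 /hr
μ = 60/6.31 = 9.5087 /hr
ρ = λ/μ = 6.2893/9.5087 = 0.6614
L = ρ/(1−ρ) = 0.6614/0.3386 = 1.9536

Final: 1.9536


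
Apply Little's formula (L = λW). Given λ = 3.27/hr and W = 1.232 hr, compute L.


L = λW = 3.27·1.232 = 4.0286

Final: 4.0286


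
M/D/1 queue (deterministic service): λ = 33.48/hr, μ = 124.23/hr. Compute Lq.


ρ = 33.48/124.23 = 0.2695
M/D/1: Lq = ρ²/(2(1−ρ)) = 0.07263/(2·0.7305) = 0.04971

Final: 0.04971


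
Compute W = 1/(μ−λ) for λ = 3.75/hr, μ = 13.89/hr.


W = 1/(μ−λ) = 1/(13.89 − 3.75) = 1/10.14 = 0.09862 hr

Final: 0.09862 hr


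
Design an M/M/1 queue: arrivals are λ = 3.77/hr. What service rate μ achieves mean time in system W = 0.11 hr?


W = 1/(μ−λ) ⇒ μ − λ = 1/W = 1/0.11 = 9.0909
μ = λ + 1/W = 3.77 + 9.0909 = 12.8609 per hr

Final: 12.8609 /hr


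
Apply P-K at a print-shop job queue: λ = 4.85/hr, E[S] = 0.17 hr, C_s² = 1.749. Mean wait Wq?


ρ = λ·E[S] = 4.85·0.17 = 0.8245
E[S²] = E[S]²(1+C_s²) = 0.17²·(1+1.749) = 0.079446
Wq = λ·E[S²]/(2(1−ρ)) = 4.85·0.079446/(2·0.1755) = 1.09776 hr

Final: 1.09776 hr


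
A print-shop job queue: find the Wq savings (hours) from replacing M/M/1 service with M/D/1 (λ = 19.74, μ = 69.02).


ρ = 19.74/69.02 = 0.2860
Wq(M/M/1) = ρ/(μ−λ) = 0.2860/49.28 = 0.005804 hr
Wq(M/D/1) = ρ/(2(μ−λ)) = 0.002902 hr
Savings = 0.005804 − 0.002902 = 0.002902 hr

Final: 0.002902 hr


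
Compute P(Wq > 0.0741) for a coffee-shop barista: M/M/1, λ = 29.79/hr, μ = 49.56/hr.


ρ = 29.79/49.56 = 0.6011
P(Wq > t) = ρ·e^{−(μ−λ)t} = 0.6011·e^{−1.4650}
= 0.6011·0.231088 = 0.138905

Final: 0.138905


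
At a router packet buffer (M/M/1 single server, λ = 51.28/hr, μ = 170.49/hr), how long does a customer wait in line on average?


ρ = 51.28/170.49 = 0.3008
Wq = ρ/(μ−λ) = 0.3008/(170.49 − 51.28) = 0.3008/119.21 = 0.002523 hr

Final: 0.002523 hr


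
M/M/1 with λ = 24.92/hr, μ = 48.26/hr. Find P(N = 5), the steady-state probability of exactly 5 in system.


ρ = 24.92/48.26 = 0.5164
P_n = (1−ρ)·ρ^n = (1 − 0.5164)·0.5164^5 = 0.4836·0.036712 = 0.017755

Final: 0.017755


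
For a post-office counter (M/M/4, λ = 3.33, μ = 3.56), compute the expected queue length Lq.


a = λ/μ = 0.9354; ρ = a/4 = 0.2338
P₀ = 0.392016
Lq = P₀·a^c·ρ / (c!·(1−ρ)²) = 0.392016·0.76556·0.2338/(24·0.58699)
= 0.004982

Final: 0.004982


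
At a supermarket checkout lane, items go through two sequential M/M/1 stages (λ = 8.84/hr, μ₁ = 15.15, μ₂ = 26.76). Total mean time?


Each node sees arrival rate λ = 8.84/hr (tandem ⇒ throughput preserved).
W₁ = 1/(μ₁−λ) = 1/(15.15−8.84) = 0.15848 hr
W₂ = 1/(μ₂−λ) = 1/(26.76−8.84) = 0.05580 hr
W_total = W₁ + W₂ = 0.15848 + 0.05580 = 0.21428 hr

Final: 0.21428 hr


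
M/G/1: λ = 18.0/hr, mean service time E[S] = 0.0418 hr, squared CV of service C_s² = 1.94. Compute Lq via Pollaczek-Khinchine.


ρ = λ·E[S] = 18.0·0.0418 = 0.7524
Lq = ρ²(1+C_s²)/(2(1−ρ)) = 0.5661·(1+1.94)/(2·0.2476)
= 0.5661·2.9400/0.4952 = 3.36097

Final: 3.36097


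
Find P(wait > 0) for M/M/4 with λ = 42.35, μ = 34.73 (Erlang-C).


a = λ/μ = 1.2194; ρ = a/4 = 0.3049
P₀ = 0.294324 (from M/M/c formula)
C(c,a) = [a^c/(c!(1−ρ))]·P₀ = [2.21103/(24·0.6951)]·0.294324
= 0.13253·0.294324 = 0.039006

Final: 0.039006


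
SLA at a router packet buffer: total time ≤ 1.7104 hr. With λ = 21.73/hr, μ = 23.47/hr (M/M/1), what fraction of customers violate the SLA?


W ~ Exponential(μ−λ) for M/M/1.
μ − λ = 23.47 − 21.73 = 1.7400
P(W > t) = e^{−(μ−λ)t} = e^{−2.9761} = 0.050992

Final: 0.050992


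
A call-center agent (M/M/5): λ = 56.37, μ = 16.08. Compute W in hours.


a = 3.5056; ρ = 0.7011; P₀ = 0.025717
Lq = P₀·a^c·ρ/(c!(1−ρ)²) = 0.89053
Wq = Lq/λ = 0.89053/56.37 = 0.01580 hr
W = Wq + 1/μ = 0.01580 + 0.06219 = 0.07799 hr

Final: 0.07799 hr


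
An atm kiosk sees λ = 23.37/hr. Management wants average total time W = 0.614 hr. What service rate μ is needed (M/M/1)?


W = 1/(μ−λ) ⇒ μ − λ = 1/W = 1/0.614 = 1.6287
μ = λ + 1/W = 23.37 + 1.6287 = 24.9987 per hr

Final: 24.9987 /hr


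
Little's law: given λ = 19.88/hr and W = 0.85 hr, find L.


L = λW = 19.88·0.85 = 16.8980

Final: 16.8980


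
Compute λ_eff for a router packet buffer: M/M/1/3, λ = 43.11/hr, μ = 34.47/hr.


ρ = 1.2507; P_K = (1−ρ)ρ^3/(1−ρ^4) = 0.338970
λ_eff = λ(1 − P_K) = 43.11·(1 − 0.338970) = 43.11·0.661030 = 28.4970 /hr

Final: 28.4970 /hr


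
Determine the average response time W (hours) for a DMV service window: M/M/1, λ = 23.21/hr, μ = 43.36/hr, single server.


W = 1/(μ−λ) = 1/(43.36 − 23.21) = 1/20.15 = 0.04963 hr

Final: 0.04963 hr


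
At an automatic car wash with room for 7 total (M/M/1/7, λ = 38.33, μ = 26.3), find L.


ρ = 38.33/26.3 = 1.4574
L = ρ[1 − (K+1)ρ^K + Kρ^(K+1)] / [(1−ρ)(1−ρ^(K+1))]
Numerator: 1.4574·(1 − 8·13.966304 + 7·20.354693) = 46.276437
Denominator: (-0.4574)·(-19.354693) = 8.853116
L = 46.276437/8.853116 = 5.2271

Final: 5.2271


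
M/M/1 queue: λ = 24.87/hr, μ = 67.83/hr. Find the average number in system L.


ρ = λ/μ = 24.87/67.83 = 0.3667
L = ρ/(1−ρ) = 0.3667/(1 − 0.3667) = 0.3667/0.6333 = 0.5789

Final: 0.5789


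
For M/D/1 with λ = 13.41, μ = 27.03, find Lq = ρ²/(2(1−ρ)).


ρ = 13.41/27.03 = 0.4961
M/D/1: Lq = ρ²/(2(1−ρ)) = 0.2461/(2·0.5039) = 0.24423

Final: 0.24423


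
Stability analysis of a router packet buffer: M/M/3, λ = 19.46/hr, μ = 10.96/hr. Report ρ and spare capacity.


Total capacity cμ = 3·10.96 = 32.88/hr
ρ = λ/(cμ) = 19.46/32.88 = 0.5918
Stable ⇔ ρ < 1: YES
Spare capacity = cμ − λ = 32.88 − 19.46 = 13.42/hr

Final: ρ = 0.5918; stable; margin = 13.42/hr


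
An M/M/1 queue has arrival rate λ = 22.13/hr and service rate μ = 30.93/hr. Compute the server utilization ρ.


ρ = λ/μ = 22.13/30.93 = 0.7155

Final: 0.7155


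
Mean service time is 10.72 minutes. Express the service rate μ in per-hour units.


μ = 1/(service time) in consistent units.
1 hour = 60 min, so μ = 60/10.72 = 5.5970 per hour

Final: 5.5970 /hr


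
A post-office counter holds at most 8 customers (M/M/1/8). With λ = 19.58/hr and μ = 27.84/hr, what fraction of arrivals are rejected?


ρ = λ/μ = 19.58/27.84 = 0.7033
P_K = (1−ρ)ρ^K/(1−ρ^(K+1)) = (0.2967·0.059862)/(1 − 0.042101)
= 0.017761/0.957899 = 0.018541

Final: 0.018541


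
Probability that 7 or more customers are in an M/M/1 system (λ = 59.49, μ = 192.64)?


ρ = 59.49/192.64 = 0.3088
P(N ≥ n) = ρ^n = 0.3088^7 = 0.0002678

Final: 0.0002678


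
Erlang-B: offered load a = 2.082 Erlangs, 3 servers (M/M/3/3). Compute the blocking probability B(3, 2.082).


B(c,a) = (a^c/c!) / Σ_{k=0}^{c} a^k/k!
a^3/3! = 1.504149
Σ terms (k=0..3): 1.00000 + 2.08200 + 2.16736 + 1.50415 = 6.753511
B = 1.504149/6.753511 = 0.222721

Final: 0.222721


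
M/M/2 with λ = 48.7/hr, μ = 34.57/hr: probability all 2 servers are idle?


a = λ/μ = 48.7/34.57 = 1.4087; ρ = a/c = 0.7044
Σ_{k=0}^{1} a^k/k! (terms k=0..1) = 1.00000 + 1.40874 = 2.40874
Tail: a^2/(2!(1−ρ)) = 1.98454/(2·0.2956) = 3.35643
P₀ = 1/(2.40874 + 3.35643) = 1/5.76517 = 0.173456

Final: 0.173456


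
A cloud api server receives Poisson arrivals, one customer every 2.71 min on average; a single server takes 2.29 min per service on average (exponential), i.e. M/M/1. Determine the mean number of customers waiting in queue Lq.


λ = 60/2.71 = 22.1402 /hr
μ = 60/2.29 = 26.2009 /hr
ρ = λ/μ = 22.1402/26.2009 = 0.8450
Lq = ρ²/(1−ρ) = 0.7141/0.1550 = 4.6074

Final: 4.6074


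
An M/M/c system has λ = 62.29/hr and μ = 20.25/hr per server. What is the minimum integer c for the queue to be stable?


Stability requires cμ > λ ⇔ c > λ/μ.
λ/μ = 62.29/20.25 = 3.0760
Minimum integer c = ⌊3.0760⌋ + 1 = 4
Check: 4·20.25 = 81.00 > 62.29, while 3·20.25 = 60.75 ≤ 62.29

Final: 4 servers


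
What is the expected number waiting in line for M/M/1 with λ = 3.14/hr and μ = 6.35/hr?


ρ = 3.14/6.35 = 0.4945
Lq = ρ²/(1−ρ) = 0.2445/0.5055 = 0.4837

Final: 0.4837


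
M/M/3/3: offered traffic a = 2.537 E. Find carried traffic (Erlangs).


B(3,2.537) = 0.287179 (Erlang-B)
Carried load = a(1 − B) = 2.537·(1 − 0.287179) = 2.537·0.712821 = 1.8084 E

Final: 1.8084 Erlangs


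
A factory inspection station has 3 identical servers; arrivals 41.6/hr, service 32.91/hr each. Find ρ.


ρ = λ/(cμ) = 41.6/(3·32.91) = 41.6/98.73 = 0.4214

Final: 0.4214


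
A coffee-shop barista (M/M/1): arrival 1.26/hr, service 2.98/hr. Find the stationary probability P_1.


ρ = 1.26/2.98 = 0.4228
P_n = (1−ρ)·ρ^n = (1 − 0.4228)·0.4228^1 = 0.5772·0.422819 = 0.244043

Final: 0.244043


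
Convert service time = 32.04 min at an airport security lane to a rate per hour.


μ = 1/(service time) in consistent units.
1 hour = 60 min, so μ = 60/32.04 = 1.8727 per hour

Final: 1.8727 /hr


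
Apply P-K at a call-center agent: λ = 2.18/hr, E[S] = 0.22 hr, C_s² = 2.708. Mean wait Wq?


ρ = λ·E[S] = 2.18·0.22 = 0.4796
E[S²] = E[S]²(1+C_s²) = 0.22²·(1+2.708) = 0.179467
Wq = λ·E[S²]/(2(1−ρ)) = 2.18·0.179467/(2·0.5204) = 0.37590 hr

Final: 0.37590 hr


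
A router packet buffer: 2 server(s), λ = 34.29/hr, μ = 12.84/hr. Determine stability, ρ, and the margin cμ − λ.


Total capacity cμ = 2·12.84 = 25.68/hr
ρ = λ/(cμ) = 34.29/25.68 = 1.3353
Stable ⇔ ρ < 1: NO
Spare capacity = cμ − λ = 25.68 − 34.29 = -8.61/hr

Final: ρ = 1.3353; unstable; margin = -8.61/hr


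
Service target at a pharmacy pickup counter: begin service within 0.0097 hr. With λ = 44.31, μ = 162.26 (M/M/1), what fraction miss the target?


ρ = 44.31/162.26 = 0.2731
P(Wq > t) = ρ·e^{−(μ−λ)t} = 0.2731·e^{−1.1441}
= 0.2731·0.318506 = 0.086978

Final: 0.086978


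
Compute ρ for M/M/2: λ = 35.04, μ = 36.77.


ρ = λ/(cμ) = 35.04/(2·36.77) = 35.04/73.54 = 0.4765

Final: 0.4765


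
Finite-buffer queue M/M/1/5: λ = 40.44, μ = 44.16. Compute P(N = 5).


ρ = λ/μ = 40.44/44.16 = 0.9158
P_K = (1−ρ)ρ^K/(1−ρ^(K+1)) = (0.08424·0.644036)/(1 − 0.589783)
= 0.054253/0.410217 = 0.132255

Final: 0.132255


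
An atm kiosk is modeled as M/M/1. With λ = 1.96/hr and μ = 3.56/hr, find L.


ρ = λ/μ = 1.96/3.56 = 0.5506
L = ρ/(1−ρ) = 0.5506/(1 − 0.5506) = 0.5506/0.4494 = 1.2250

Final: 1.2250


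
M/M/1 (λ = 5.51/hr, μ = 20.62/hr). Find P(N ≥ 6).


ρ = 5.51/20.62 = 0.2672
P(N ≥ n) = ρ^n = 0.2672^6 = 0.0003641

Final: 0.0003641


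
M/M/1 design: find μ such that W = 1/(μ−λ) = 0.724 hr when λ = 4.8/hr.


W = 1/(μ−λ) ⇒ μ − λ = 1/W = 1/0.724 = 1.3812
μ = λ + 1/W = 4.8 + 1.3812 = 6.1812 per hr

Final: 6.1812 /hr


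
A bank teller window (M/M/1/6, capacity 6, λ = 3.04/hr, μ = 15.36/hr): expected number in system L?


ρ = 3.04/15.36 = 0.1979
L = ρ[1 − (K+1)ρ^K + Kρ^(K+1)] / [(1−ρ)(1−ρ^(K+1))]
Numerator: 0.1979·(1 − 7·0.00006010 + 6·0.00001190) = 0.197848
Denominator: (0.8021)·(0.999988) = 0.802074
L = 0.197848/0.802074 = 0.2467

Final: 0.2467


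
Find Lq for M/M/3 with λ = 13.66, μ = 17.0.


a = λ/μ = 0.8035; ρ = a/3 = 0.2678
P₀ = 0.445542
Lq = P₀·a^c·ρ / (c!·(1−ρ)²) = 0.445542·0.51881·0.2678/(6·0.53605)
= 0.01925

Final: 0.01925


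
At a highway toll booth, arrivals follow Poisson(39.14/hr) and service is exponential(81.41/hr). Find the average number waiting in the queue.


ρ = 39.14/81.41 = 0.4808
Lq = ρ²/(1−ρ) = 0.2311/0.5192 = 0.4452

Final: 0.4452


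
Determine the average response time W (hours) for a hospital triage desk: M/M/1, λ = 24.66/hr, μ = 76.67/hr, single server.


W = 1/(μ−λ) = 1/(76.67 − 24.66) = 1/52.01 = 0.01923 hr

Final: 0.01923 hr


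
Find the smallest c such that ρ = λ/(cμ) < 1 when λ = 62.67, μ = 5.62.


Stability requires cμ > λ ⇔ c > λ/μ.
λ/μ = 62.67/5.62 = 11.1512
Minimum integer c = ⌊11.1512⌋ + 1 = 12
Check: 12·5.62 = 67.44 > 62.67, while 11·5.62 = 61.82 ≤ 62.67

Final: 12 servers


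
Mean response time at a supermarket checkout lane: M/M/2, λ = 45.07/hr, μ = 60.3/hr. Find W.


a = 0.7474; ρ = 0.3737; P₀ = 0.455906
Lq = P₀·a^c·ρ/(c!(1−ρ)²) = 0.12133
Wq = Lq/λ = 0.12133/45.07 = 0.002692 hr
W = Wq + 1/μ = 0.002692 + 0.01658 = 0.01928 hr

Final: 0.01928 hr


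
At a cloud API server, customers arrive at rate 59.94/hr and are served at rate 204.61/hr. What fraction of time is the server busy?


ρ = λ/μ = 59.94/204.61 = 0.2929

Final: 0.2929


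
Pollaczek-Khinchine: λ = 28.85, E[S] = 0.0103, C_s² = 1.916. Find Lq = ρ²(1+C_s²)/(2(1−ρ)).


ρ = λ·E[S] = 28.85·0.0103 = 0.2972
Lq = ρ²(1+C_s²)/(2(1−ρ)) = 0.08830·(1+1.916)/(2·0.7028)
= 0.08830·2.9160/1.4057 = 0.18317

Final: 0.18317


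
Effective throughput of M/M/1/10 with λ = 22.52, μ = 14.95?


ρ = 1.5064; P_K = (1−ρ)ρ^10/(1−ρ^11) = 0.339897
λ_eff = λ(1 − P_K) = 22.52·(1 − 0.339897) = 22.52·0.660103 = 14.8655 /hr

Final: 14.8655 /hr


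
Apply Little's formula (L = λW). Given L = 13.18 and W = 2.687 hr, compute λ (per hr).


λ = L/W = 13.18/2.687 = 4.9051 /hr

Final: 4.9051 /hr


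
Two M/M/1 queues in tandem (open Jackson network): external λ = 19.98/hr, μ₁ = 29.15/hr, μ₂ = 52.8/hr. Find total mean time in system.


Each node sees arrival rate λ = 19.98/hr (tandem ⇒ throughput preserved).
W₁ = 1/(μ₁−λ) = 1/(29.15−19.98) = 0.10905 hr
W₂ = 1/(μ₂−λ) = 1/(52.8−19.98) = 0.03047 hr
W_total = W₁ + W₂ = 0.10905 + 0.03047 = 0.13952 hr

Final: 0.13952 hr


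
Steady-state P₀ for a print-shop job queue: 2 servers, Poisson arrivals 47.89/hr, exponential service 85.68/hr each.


a = λ/μ = 47.89/85.68 = 0.5589; ρ = a/c = 0.2795
Σ_{k=0}^{1} a^k/k! (terms k=0..1) = 1.00000 + 0.55894 = 1.55894
Tail: a^2/(2!(1−ρ)) = 0.31241/(2·0.7205) = 0.21679
P₀ = 1/(1.55894 + 0.21679) = 1/1.77573 = 0.563147

Final: 0.563147


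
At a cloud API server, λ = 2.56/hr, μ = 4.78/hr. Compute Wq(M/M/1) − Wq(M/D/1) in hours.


ρ = 2.56/4.78 = 0.5356
Wq(M/M/1) = ρ/(μ−λ) = 0.5356/2.22 = 0.24125 hr
Wq(M/D/1) = ρ/(2(μ−λ)) = 0.12062 hr
Savings = 0.24125 − 0.12062 = 0.12062 hr

Final: 0.12062 hr


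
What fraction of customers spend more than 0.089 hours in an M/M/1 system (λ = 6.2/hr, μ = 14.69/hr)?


W ~ Exponential(μ−λ) for M/M/1.
μ − λ = 14.69 − 6.2 = 8.4900
P(W > t) = e^{−(μ−λ)t} = e^{−0.7556} = 0.469724

Final: 0.469724


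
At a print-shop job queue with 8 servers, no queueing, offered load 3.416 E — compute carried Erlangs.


B(8,3.416) = 0.015233 (Erlang-B)
Carried load = a(1 − B) = 3.416·(1 − 0.015233) = 3.416·0.984767 = 3.3640 E

Final: 3.3640 Erlangs


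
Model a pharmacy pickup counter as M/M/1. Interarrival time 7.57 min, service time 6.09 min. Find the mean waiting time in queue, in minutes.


λ = 60/7.57 = 7.9260 /hr
μ = 60/6.09 = 9.8522 /hr
ρ = λ/μ = 7.9260/9.8522 = 0.8045
Wq = ρ/(μ−λ) = 0.8045/(9.8522−7.9260) = 0.41766 hr
In minutes: 0.41766·60 = 25.060 min

Final: 25.060 min


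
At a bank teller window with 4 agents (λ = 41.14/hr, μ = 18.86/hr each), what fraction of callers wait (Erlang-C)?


a = λ/μ = 2.1813; ρ = a/4 = 0.5453
P₀ = 0.106778 (from M/M/c formula)
C(c,a) = [a^c/(c!(1−ρ))]·P₀ = [22.64073/(24·0.4547)]·0.106778
= 2.07485·0.106778 = 0.221549

Final: 0.221549


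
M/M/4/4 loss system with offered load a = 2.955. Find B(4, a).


B(c,a) = (a^c/c!) / Σ_{k=0}^{c} a^k/k!
a^4/4! = 3.177011
Σ terms (k=0..4): 1.00000 + 2.95500 + 4.36601 + 4.30052 + 3.17701 = 15.798546
B = 3.177011/15.798546 = 0.201095

Final: 0.201095


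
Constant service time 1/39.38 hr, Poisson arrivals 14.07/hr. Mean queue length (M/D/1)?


ρ = 14.07/39.38 = 0.3573
M/D/1: Lq = ρ²/(2(1−ρ)) = 0.1277/(2·0.6427) = 0.09931

Final: 0.09931


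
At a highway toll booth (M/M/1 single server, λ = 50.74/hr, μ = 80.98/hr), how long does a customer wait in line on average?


ρ = 50.74/80.98 = 0.6266
Wq = ρ/(μ−λ) = 0.6266/(80.98 − 50.74) = 0.6266/30.24 = 0.02072 hr

Final: 0.02072 hr


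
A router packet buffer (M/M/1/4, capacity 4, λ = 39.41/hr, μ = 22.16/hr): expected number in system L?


ρ = 39.41/22.16 = 1.7784
L = ρ[1 − (K+1)ρ^K + Kρ^(K+1)] / [(1−ρ)(1−ρ^(K+1))]
Numerator: 1.7784·(1 − 5·10.003379 + 4·17.790305) = 39.382125
Denominator: (-0.7784)·(-16.790305) = 13.070070
L = 39.382125/13.070070 = 3.0132

Final: 3.0132


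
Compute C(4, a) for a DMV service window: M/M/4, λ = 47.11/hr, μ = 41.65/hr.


a = λ/μ = 1.1311; ρ = a/4 = 0.2828
P₀ = 0.321849 (from M/M/c formula)
C(c,a) = [a^c/(c!(1−ρ))]·P₀ = [1.63679/(24·0.7172)]·0.321849
= 0.09509·0.321849 = 0.030604

Final: 0.030604


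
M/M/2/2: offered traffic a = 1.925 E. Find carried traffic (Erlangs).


B(2,1.925) = 0.387795 (Erlang-B)
Carried load = a(1 − B) = 1.925·(1 − 0.387795) = 1.925·0.612205 = 1.1785 E

Final: 1.1785 Erlangs


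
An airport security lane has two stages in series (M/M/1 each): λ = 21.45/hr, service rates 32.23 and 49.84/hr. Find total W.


Each node sees arrival rate λ = 21.45/hr (tandem ⇒ throughput preserved).
W₁ = 1/(μ₁−λ) = 1/(32.23−21.45) = 0.09276 hr
W₂ = 1/(μ₂−λ) = 1/(49.84−21.45) = 0.03522 hr
W_total = W₁ + W₂ = 0.09276 + 0.03522 = 0.12799 hr

Final: 0.12799 hr


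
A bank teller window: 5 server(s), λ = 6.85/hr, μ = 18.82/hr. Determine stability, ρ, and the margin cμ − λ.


Total capacity cμ = 5·18.82 = 94.10/hr
ρ = λ/(cμ) = 6.85/94.10 = 0.07279
Stable ⇔ ρ < 1: YES
Spare capacity = cμ − λ = 94.10 − 6.85 = 87.25/hr

Final: ρ = 0.07279; stable; margin = 87.25/hr


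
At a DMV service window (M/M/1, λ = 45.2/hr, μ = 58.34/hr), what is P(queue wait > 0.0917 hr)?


ρ = 45.2/58.34 = 0.7748
P(Wq > t) = ρ·e^{−(μ−λ)t} = 0.7748·e^{−1.2049}
= 0.7748·0.299711 = 0.232206

Final: 0.232206


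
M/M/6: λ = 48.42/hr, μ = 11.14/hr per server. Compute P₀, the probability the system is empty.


a = λ/μ = 48.42/11.14 = 4.3465; ρ = a/c = 0.7244
Σ_{k=0}^{5} a^k/k! (terms k=0..5) = 1.00000 + 4.34650 + 9.44603 + 13.68572 + 14.87124 + 12.92756 = 56.27705
Tail: a^6/(6!(1−ρ)) = 6742.75789/(720·0.2756) = 33.98223
P₀ = 1/(56.27705 + 33.98223) = 1/90.25928 = 0.011079

Final: 0.011079


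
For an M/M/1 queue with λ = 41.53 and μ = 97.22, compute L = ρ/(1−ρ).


ρ = λ/μ = 41.53/97.22 = 0.4272
L = ρ/(1−ρ) = 0.4272/(1 − 0.4272) = 0.4272/0.5728 = 0.7457

Final: 0.7457


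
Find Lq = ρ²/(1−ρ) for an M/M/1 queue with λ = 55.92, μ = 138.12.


ρ = 55.92/138.12 = 0.4049
Lq = ρ²/(1−ρ) = 0.1639/0.5951 = 0.2754

Final: 0.2754


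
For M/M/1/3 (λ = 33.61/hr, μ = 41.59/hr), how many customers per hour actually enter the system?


ρ = 0.8081; P_K = (1−ρ)ρ^3/(1−ρ^4) = 0.176571
λ_eff = λ(1 − P_K) = 33.61·(1 − 0.176571) = 33.61·0.823429 = 27.6755 /hr

Final: 27.6755 /hr


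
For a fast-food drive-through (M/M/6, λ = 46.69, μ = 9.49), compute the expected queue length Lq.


a = λ/μ = 4.9199; ρ = a/6 = 0.8200
P₀ = 0.005109
Lq = P₀·a^c·ρ / (c!·(1−ρ)²) = 0.005109·14182.27718·0.8200/(720·0.03241)
= 2.54656

Final: 2.54656


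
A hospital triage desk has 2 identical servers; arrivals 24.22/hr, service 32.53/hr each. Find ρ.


ρ = λ/(cμ) = 24.22/(2·32.53) = 24.22/65.06 = 0.3723

Final: 0.3723


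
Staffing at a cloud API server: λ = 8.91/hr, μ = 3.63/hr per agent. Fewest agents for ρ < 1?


Stability requires cμ > λ ⇔ c > λ/μ.
λ/μ = 8.91/3.63 = 2.4545
Minimum integer c = ⌊2.4545⌋ + 1 = 3
Check: 3·3.63 = 10.89 > 8.91, while 2·3.63 = 7.26 ≤ 8.91

Final: 3 servers


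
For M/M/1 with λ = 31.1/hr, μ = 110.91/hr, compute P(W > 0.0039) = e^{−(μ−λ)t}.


W ~ Exponential(μ−λ) for M/M/1.
μ − λ = 110.91 − 31.1 = 79.8100
P(W > t) = e^{−(μ−λ)t} = e^{−0.3113} = 0.732524

Final: 0.732524


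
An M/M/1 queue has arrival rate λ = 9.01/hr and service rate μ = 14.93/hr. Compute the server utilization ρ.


ρ = λ/μ = 9.01/14.93 = 0.6035

Final: 0.6035


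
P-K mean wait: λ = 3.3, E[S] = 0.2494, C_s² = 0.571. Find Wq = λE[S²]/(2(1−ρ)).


ρ = λ·E[S] = 3.3·0.2494 = 0.8230
E[S²] = E[S]²(1+C_s²) = 0.2494²·(1+0.571) = 0.097717
Wq = λ·E[S²]/(2(1−ρ)) = 3.3·0.097717/(2·0.1770) = 0.91102 hr

Final: 0.91102 hr


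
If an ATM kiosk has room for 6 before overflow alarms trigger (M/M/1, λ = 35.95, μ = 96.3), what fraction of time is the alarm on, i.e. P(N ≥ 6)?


ρ = 35.95/96.3 = 0.3733
P(N ≥ n) = ρ^n = 0.3733^6 = 0.002707

Final: 0.002707


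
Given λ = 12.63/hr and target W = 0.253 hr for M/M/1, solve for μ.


W = 1/(μ−λ) ⇒ μ − λ = 1/W = 1/0.253 = 3.9526
μ = λ + 1/W = 12.63 + 3.9526 = 16.5826 per hr

Final: 16.5826 /hr


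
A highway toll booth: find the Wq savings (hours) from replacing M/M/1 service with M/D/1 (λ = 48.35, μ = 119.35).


ρ = 48.35/119.35 = 0.4051
Wq(M/M/1) = ρ/(μ−λ) = 0.4051/71.00 = 0.005706 hr
Wq(M/D/1) = ρ/(2(μ−λ)) = 0.002853 hr
Savings = 0.005706 − 0.002853 = 0.002853 hr

Final: 0.002853 hr


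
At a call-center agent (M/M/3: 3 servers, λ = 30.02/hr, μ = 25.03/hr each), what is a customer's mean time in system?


a = 1.1994; ρ = 0.3998; P₀ = 0.294320
Lq = P₀·a^c·ρ/(c!(1−ρ)²) = 0.09392
Wq = Lq/λ = 0.09392/30.02 = 0.003128 hr
W = Wq + 1/μ = 0.003128 + 0.03995 = 0.04308 hr

Final: 0.04308 hr


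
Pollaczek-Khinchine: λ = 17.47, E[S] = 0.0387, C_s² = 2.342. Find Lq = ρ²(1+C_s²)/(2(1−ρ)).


ρ = λ·E[S] = 17.47·0.0387 = 0.6761
Lq = ρ²(1+C_s²)/(2(1−ρ)) = 0.4571·(1+2.342)/(2·0.3239)
= 0.4571·3.3420/0.6478 = 2.35808

Final: 2.35808


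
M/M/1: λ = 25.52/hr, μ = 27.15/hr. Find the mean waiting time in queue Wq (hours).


ρ = 25.52/27.15 = 0.9400
Wq = ρ/(μ−λ) = 0.9400/(27.15 − 25.52) = 0.9400/1.63 = 0.5767 hr

Final: 0.5767 hr


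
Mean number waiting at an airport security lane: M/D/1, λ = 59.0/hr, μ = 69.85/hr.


ρ = 59.0/69.85 = 0.8447
M/D/1: Lq = ρ²/(2(1−ρ)) = 0.7135/(2·0.1553) = 2.29656

Final: 2.29656


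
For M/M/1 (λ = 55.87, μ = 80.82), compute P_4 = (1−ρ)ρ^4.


ρ = 55.87/80.82 = 0.6913
P_n = (1−ρ)·ρ^n = (1 − 0.6913)·0.6913^4 = 0.3087·0.228370 = 0.070500

Final: 0.070500


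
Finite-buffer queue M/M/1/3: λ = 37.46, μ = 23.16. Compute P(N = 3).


ρ = λ/μ = 37.46/23.16 = 1.6174
P_K = (1−ρ)ρ^K/(1−ρ^(K+1)) = (-0.6174·4.231435)/(1 − 6.844108)
= -2.612673/-5.844108 = 0.447061

Final: 0.447061


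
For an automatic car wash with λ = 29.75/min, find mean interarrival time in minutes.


Mean interarrival time = 1/λ = 1/29.75 minute = 0.03361 minute
In minutes: 0.03361 × 1 = 0.03361 min

Final: 0.03361 min


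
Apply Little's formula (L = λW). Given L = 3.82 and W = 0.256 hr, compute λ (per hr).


λ = L/W = 3.82/0.256 = 14.9219 /hr

Final: 14.9219 /hr


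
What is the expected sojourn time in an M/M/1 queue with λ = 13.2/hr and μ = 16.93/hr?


W = 1/(μ−λ) = 1/(16.93 − 13.2) = 1/3.73 = 0.2681 hr

Final: 0.2681 hr


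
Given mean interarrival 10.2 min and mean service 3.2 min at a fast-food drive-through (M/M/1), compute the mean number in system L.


λ = 60/10.2 = 5.8824 /hr
μ = 60/3.2 = 18.7500 /hr
ρ = λ/μ = 5.8824/18.7500 = 0.3137
L = ρ/(1−ρ) = 0.3137/0.6863 = 0.4571

Final: 0.4571


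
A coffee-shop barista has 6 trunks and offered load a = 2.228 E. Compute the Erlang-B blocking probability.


B(c,a) = (a^c/c!) / Σ_{k=0}^{c} a^k/k!
a^6/6! = 0.169886
Σ terms (k=0..6): 1.00000 + 2.22800 + 2.48199 + 1.84329 + 1.02671 + 0.45750 + 0.16989 = 9.207389
B = 0.169886/9.207389 = 0.018451

Final: 0.018451


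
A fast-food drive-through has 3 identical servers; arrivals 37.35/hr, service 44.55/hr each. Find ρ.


ρ = λ/(cμ) = 37.35/(3·44.55) = 37.35/133.65 = 0.2795

Final: 0.2795


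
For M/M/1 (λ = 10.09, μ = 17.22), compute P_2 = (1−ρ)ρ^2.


ρ = 10.09/17.22 = 0.5859
P_n = (1−ρ)·ρ^n = (1 − 0.5859)·0.5859^2 = 0.4141·0.343333 = 0.142158

Final: 0.142158


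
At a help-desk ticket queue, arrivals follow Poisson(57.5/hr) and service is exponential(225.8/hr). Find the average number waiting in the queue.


ρ = 57.5/225.8 = 0.2547
Lq = ρ²/(1−ρ) = 0.06485/0.7453 = 0.08700

Final: 0.08700


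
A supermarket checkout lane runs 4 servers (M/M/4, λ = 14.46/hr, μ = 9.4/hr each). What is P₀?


a = λ/μ = 14.46/9.4 = 1.5383; ρ = a/c = 0.3846
Σ_{k=0}^{3} a^k/k! (terms k=0..3) = 1.00000 + 1.53830 + 1.18318 + 0.60669 = 4.32817
Tail: a^4/(4!(1−ρ)) = 5.59966/(24·0.6154) = 0.37912
P₀ = 1/(4.32817 + 0.37912) = 1/4.70729 = 0.212436

Final: 0.212436


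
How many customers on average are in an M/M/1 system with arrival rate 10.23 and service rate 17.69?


ρ = λ/μ = 10.23/17.69 = 0.5783
L = ρ/(1−ρ) = 0.5783/(1 − 0.5783) = 0.5783/0.4217 = 1.3713

Final: 1.3713
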